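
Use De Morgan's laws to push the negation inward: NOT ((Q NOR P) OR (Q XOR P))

NOT (Q NOR P) AND NOT (Q XOR P)
De Morgan's: NOT(OR of terms) = AND of negations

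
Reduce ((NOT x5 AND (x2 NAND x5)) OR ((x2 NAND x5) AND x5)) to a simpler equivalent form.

By distribution ((E AND v) OR (E AND NOT v) = E):
= (x2 NAND x5)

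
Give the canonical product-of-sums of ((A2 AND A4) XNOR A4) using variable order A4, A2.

ΠM(2) = (NOT A4 OR A2)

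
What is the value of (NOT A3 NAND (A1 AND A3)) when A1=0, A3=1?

Substituting: (NOT 1 NAND (0 AND 1))
= 1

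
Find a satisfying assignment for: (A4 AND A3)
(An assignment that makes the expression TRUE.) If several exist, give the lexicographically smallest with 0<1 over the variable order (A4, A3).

A4=1, A3=1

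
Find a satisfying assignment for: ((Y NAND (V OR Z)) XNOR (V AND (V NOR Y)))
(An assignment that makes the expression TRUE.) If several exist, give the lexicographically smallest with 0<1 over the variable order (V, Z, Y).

V=0, Z=1, Y=1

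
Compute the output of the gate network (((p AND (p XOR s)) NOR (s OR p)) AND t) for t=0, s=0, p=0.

Substituting: (((0 AND (0 XOR 0)) NOR (0 OR 0)) AND 0)
= 0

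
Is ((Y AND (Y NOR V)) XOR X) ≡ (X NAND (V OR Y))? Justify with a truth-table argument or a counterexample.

No. Counterexample: with X=0, Y=0, V=0, Expression 1 = 0 but Expression 2 = 1.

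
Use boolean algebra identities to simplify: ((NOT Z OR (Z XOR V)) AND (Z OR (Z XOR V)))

By distribution ((E OR v) AND (E OR NOT v) = E):
= (Z XOR V)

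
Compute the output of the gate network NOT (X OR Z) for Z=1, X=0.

Substituting: NOT (0 OR 1)
= 0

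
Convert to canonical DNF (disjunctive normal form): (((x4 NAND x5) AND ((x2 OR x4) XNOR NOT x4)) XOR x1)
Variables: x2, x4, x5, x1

(NOT x2 AND NOT x4 AND NOT x5 AND x1) OR (NOT x2 AND NOT x4 AND x5 AND x1) OR (NOT x2 AND x4 AND NOT x5 AND x1) OR (NOT x2 AND x4 AND x5 AND x1) OR (x2 AND NOT x4 AND NOT x5 AND NOT x1) OR (x2 AND NOT x4 AND x5 AND NOT x1) OR (x2 AND x4 AND NOT x5 AND x1) OR (x2 AND x4 AND x5 AND x1)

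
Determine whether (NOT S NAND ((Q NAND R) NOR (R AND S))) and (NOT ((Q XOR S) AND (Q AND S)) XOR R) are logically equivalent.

No. Counterexample: with R=1, Q=0, S=0, Expression 1 = 1 but Expression 2 = 0.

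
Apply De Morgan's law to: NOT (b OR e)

NOT b AND NOT e
De Morgan's: NOT(OR of terms) = AND of negations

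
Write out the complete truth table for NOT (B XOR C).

C | B | Output
--------------
0 | 0 | 1
0 | 1 | 0
1 | 0 | 0
1 | 1 | 1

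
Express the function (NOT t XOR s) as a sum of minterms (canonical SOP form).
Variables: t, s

Σm(0, 3) = (NOT t AND NOT s) OR (t AND s)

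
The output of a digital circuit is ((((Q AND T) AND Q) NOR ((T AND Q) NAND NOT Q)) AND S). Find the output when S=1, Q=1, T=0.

Substituting: ((((1 AND 0) AND 1) NOR ((0 AND 1) NAND NOT 1)) AND 1)
= 0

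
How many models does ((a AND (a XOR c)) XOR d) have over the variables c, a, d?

Satisfying assignments: (0,0,1), (0,1,0), (1,0,1), (1,1,1)
Count: 4 out of 8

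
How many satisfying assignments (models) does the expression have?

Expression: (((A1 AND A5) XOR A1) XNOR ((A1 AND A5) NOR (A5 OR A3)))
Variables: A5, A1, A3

Satisfying assignments: (0,0,1), (0,1,0), (1,0,0), (1,0,1), (1,1,0), (1,1,1)
Count: 6 out of 8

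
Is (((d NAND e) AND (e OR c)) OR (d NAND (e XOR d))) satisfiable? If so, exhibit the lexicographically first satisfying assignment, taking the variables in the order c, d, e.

c=0, d=0, e=0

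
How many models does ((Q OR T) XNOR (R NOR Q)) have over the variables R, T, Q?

Satisfying assignments: (0,1,0), (1,0,0)
Count: 2 out of 8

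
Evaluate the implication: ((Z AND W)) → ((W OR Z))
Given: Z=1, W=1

Antecedent ((Z AND W)) = 1; consequent ((W OR Z)) = 1.
1 → 1 = 1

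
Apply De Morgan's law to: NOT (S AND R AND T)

NOT S OR NOT R OR NOT T
De Morgan's: NOT(AND of terms) = OR of negations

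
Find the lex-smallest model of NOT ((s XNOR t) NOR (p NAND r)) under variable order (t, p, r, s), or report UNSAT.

t=0, p=0, r=0, s=0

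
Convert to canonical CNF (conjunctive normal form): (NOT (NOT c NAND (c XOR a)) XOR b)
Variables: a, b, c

(a OR b OR c) AND (a OR b OR NOT c) AND (NOT a OR b OR NOT c) AND (NOT a OR NOT b OR c)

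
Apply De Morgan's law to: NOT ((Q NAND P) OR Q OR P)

NOT (Q NAND P) AND NOT Q AND NOT P
De Morgan's: NOT(OR of terms) = AND of negations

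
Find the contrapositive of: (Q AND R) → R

Contrapositive: NOT R → NOT (Q AND R)
Note: A statement and its contrapositive are logically equivalent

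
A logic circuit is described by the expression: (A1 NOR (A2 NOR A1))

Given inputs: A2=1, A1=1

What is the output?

Substituting: (1 NOR (1 NOR 1))
= 0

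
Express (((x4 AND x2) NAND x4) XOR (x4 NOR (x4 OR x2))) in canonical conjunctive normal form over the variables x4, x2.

(x4 OR x2) AND (NOT x4 OR NOT x2)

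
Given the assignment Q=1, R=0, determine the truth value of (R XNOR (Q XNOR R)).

Substituting: (0 XNOR (1 XNOR 0))
= 1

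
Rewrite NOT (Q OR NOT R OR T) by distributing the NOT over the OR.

NOT Q AND R AND NOT T
De Morgan's: NOT(OR of terms) = AND of negations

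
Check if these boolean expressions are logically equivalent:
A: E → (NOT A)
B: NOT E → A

No, Inverse is not equivalent to original (counterexample: A=0, E=0)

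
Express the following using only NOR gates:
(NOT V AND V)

(((V NOR V) NOR (V NOR V)) NOR (V NOR V))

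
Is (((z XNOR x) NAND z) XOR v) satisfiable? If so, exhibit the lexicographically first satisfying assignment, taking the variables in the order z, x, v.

z=0, x=0, v=0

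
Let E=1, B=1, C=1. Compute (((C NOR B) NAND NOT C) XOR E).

Substituting: (((1 NOR 1) NAND NOT 1) XOR 1)
= 0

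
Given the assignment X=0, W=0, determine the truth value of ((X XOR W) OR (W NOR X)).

Substituting: ((0 XOR 0) OR (0 NOR 0))
= 1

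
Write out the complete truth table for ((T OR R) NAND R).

R | T | Output
--------------
0 | 0 | 1
0 | 1 | 1
1 | 0 | 0
1 | 1 | 0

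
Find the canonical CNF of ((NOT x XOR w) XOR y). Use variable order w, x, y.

(w OR x OR NOT y) AND (w OR NOT x OR y) AND (NOT w OR x OR y) AND (NOT w OR NOT x OR NOT y)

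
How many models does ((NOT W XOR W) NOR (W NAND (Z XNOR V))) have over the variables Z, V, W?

No assignment satisfies the expression.
Count: 0 out of 8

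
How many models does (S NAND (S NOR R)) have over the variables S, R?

Satisfying assignments: (0,0), (0,1), (1,0), (1,1)
Count: 4 out of 4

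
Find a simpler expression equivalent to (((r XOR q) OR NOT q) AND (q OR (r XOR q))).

By distribution ((E OR v) AND (E OR NOT v) = E):
= (r XOR q)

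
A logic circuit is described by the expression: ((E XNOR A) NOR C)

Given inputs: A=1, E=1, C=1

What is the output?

Substituting: ((1 XNOR 1) NOR 1)
= 0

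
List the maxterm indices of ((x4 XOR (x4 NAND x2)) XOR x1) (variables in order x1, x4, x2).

ΠM(2, 4, 5, 7) = (x1 OR NOT x4 OR x2) AND (NOT x1 OR x4 OR x2) AND (NOT x1 OR x4 OR NOT x2) AND (NOT x1 OR NOT x4 OR NOT x2)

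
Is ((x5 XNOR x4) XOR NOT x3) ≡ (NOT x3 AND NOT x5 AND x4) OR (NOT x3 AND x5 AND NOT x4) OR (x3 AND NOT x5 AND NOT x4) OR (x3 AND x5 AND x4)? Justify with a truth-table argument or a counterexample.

Yes, they are equivalent — the two output columns agree on all 8 assignments:
x3 | x5 | x4 | Expression 1 | Expression 2
------------------------------------------
0 | 0 | 0 | 0 | 0
0 | 0 | 1 | 1 | 1
0 | 1 | 0 | 1 | 1
0 | 1 | 1 | 0 | 0
1 | 0 | 0 | 1 | 1
1 | 0 | 1 | 0 | 0
1 | 1 | 0 | 0 | 0
1 | 1 | 1 | 1 | 1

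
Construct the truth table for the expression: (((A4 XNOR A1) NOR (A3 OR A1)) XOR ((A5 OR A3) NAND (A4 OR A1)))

A3 | A5 | A4 | A1 | Output
--------------------------
0 | 0 | 0 | 0 | 1
0 | 0 | 0 | 1 | 1
0 | 0 | 1 | 0 | 0
0 | 0 | 1 | 1 | 1
0 | 1 | 0 | 0 | 1
0 | 1 | 0 | 1 | 0
0 | 1 | 1 | 0 | 1
0 | 1 | 1 | 1 | 0
1 | 0 | 0 | 0 | 1
1 | 0 | 0 | 1 | 0
1 | 0 | 1 | 0 | 0
1 | 0 | 1 | 1 | 0
1 | 1 | 0 | 0 | 1
1 | 1 | 0 | 1 | 0
1 | 1 | 1 | 0 | 0
1 | 1 | 1 | 1 | 0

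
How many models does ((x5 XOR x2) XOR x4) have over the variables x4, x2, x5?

Satisfying assignments: (0,0,1), (0,1,0), (1,0,0), (1,1,1)
Count: 4 out of 8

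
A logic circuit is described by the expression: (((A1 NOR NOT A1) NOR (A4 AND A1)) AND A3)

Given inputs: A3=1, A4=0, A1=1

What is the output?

Substituting: (((1 NOR NOT 1) NOR (0 AND 1)) AND 1)
= 1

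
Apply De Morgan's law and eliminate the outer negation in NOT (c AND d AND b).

NOT c OR NOT d OR NOT b
De Morgan's: NOT(AND of terms) = OR of negations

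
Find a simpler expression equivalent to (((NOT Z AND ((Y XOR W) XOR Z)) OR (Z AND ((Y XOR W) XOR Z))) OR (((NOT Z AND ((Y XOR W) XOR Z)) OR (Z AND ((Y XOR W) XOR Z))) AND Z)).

By absorption (E OR (E AND v) = E) then distribution ((E AND v) OR (E AND NOT v) = E):
= ((Y XOR W) XOR Z)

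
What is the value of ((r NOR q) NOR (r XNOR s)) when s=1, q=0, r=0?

Substituting: ((0 NOR 0) NOR (0 XNOR 1))
= 0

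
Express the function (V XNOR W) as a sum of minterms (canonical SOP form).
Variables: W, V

Σm(0, 3) = (NOT W AND NOT V) OR (W AND V)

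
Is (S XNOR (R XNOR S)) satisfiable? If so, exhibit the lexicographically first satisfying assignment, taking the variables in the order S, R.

S=0, R=1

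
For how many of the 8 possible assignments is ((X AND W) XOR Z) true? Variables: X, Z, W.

Satisfying assignments: (0,1,0), (0,1,1), (1,0,1), (1,1,0)
Count: 4 out of 8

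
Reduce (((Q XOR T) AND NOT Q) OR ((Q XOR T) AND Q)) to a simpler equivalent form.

By distribution ((E AND v) OR (E AND NOT v) = E):
= (Q XOR T)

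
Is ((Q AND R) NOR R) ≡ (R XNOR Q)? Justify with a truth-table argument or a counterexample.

No. Counterexample: with R=0, Q=1, Expression 1 = 1 but Expression 2 = 0.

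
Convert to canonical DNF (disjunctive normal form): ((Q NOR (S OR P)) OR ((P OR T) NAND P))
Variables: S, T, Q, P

(NOT S AND NOT T AND NOT Q AND NOT P) OR (NOT S AND NOT T AND Q AND NOT P) OR (NOT S AND T AND NOT Q AND NOT P) OR (NOT S AND T AND Q AND NOT P) OR (S AND NOT T AND NOT Q AND NOT P) OR (S AND NOT T AND Q AND NOT P) OR (S AND T AND NOT Q AND NOT P) OR (S AND T AND Q AND NOT P)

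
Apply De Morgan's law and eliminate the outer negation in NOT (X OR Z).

NOT X AND NOT Z
De Morgan's: NOT(OR of terms) = AND of negations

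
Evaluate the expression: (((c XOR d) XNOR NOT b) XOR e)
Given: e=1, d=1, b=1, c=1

Substituting: (((1 XOR 1) XNOR NOT 1) XOR 1)
= 0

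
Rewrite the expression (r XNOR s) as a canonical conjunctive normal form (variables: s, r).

(s OR NOT r) AND (NOT s OR r)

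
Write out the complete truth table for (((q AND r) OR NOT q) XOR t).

r | q | t | Output
------------------
0 | 0 | 0 | 1
0 | 0 | 1 | 0
0 | 1 | 0 | 0
0 | 1 | 1 | 1
1 | 0 | 0 | 1
1 | 0 | 1 | 0
1 | 1 | 0 | 1
1 | 1 | 1 | 0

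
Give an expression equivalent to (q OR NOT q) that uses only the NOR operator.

((q NOR (q NOR q)) NOR (q NOR (q NOR q)))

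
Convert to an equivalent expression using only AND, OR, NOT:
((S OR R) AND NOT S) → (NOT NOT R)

NOT ((S OR R) AND NOT S) OR (NOT NOT R)
(Implication elimination: A → B = NOT A OR B)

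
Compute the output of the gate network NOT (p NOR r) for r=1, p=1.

Substituting: NOT (1 NOR 1)
= 1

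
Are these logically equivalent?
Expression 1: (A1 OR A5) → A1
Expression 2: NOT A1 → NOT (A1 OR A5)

Yes, Contrapositive is always equivalent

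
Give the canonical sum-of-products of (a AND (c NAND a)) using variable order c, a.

Σm(1) = (NOT c AND a)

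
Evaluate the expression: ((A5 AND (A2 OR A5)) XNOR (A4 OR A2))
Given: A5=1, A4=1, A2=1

Substituting: ((1 AND (1 OR 1)) XNOR (1 OR 1))
= 1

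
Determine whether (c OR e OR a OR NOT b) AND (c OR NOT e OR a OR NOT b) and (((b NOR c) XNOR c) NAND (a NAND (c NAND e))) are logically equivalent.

Yes, they are equivalent — the two output columns agree on all 16 assignments:
c | e | a | b | Expression 1 | Expression 2
-------------------------------------------
0 | 0 | 0 | 0 | 1 | 1
0 | 0 | 0 | 1 | 0 | 0
0 | 0 | 1 | 0 | 1 | 1
0 | 0 | 1 | 1 | 1 | 1
0 | 1 | 0 | 0 | 1 | 1
0 | 1 | 0 | 1 | 0 | 0
0 | 1 | 1 | 0 | 1 | 1
0 | 1 | 1 | 1 | 1 | 1
1 | 0 | 0 | 0 | 1 | 1
1 | 0 | 0 | 1 | 1 | 1
1 | 0 | 1 | 0 | 1 | 1
1 | 0 | 1 | 1 | 1 | 1
1 | 1 | 0 | 0 | 1 | 1
1 | 1 | 0 | 1 | 1 | 1
1 | 1 | 1 | 0 | 1 | 1
1 | 1 | 1 | 1 | 1 | 1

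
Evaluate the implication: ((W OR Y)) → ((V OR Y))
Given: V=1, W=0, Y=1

Antecedent ((W OR Y)) = 1; consequent ((V OR Y)) = 1.
1 → 1 = 1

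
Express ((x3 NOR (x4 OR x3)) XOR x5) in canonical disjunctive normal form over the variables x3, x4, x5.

(NOT x3 AND NOT x4 AND NOT x5) OR (NOT x3 AND x4 AND x5) OR (x3 AND NOT x4 AND x5) OR (x3 AND x4 AND x5)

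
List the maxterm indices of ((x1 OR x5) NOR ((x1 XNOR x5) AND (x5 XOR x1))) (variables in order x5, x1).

ΠM(1, 2, 3) = (x5 OR NOT x1) AND (NOT x5 OR x1) AND (NOT x5 OR NOT x1)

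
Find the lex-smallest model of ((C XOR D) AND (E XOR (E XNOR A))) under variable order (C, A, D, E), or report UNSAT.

C=0, A=0, D=1, E=0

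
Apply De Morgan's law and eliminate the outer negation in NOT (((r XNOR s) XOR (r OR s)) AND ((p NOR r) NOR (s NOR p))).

NOT ((r XNOR s) XOR (r OR s)) OR NOT ((p NOR r) NOR (s NOR p))
De Morgan's: NOT(AND of terms) = OR of negations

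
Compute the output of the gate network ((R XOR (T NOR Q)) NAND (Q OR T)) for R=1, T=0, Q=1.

Substituting: ((1 XOR (0 NOR 1)) NAND (1 OR 0))
= 0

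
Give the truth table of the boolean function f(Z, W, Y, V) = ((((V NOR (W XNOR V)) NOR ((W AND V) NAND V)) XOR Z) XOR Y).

Z | W | Y | V | Output
----------------------
0 | 0 | 0 | 0 | 0
0 | 0 | 0 | 1 | 0
0 | 0 | 1 | 0 | 1
0 | 0 | 1 | 1 | 1
0 | 1 | 0 | 0 | 0
0 | 1 | 0 | 1 | 1
0 | 1 | 1 | 0 | 1
0 | 1 | 1 | 1 | 0
1 | 0 | 0 | 0 | 1
1 | 0 | 0 | 1 | 1
1 | 0 | 1 | 0 | 0
1 | 0 | 1 | 1 | 0
1 | 1 | 0 | 0 | 1
1 | 1 | 0 | 1 | 0
1 | 1 | 1 | 0 | 0
1 | 1 | 1 | 1 | 1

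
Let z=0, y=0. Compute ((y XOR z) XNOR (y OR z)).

Substituting: ((0 XOR 0) XNOR (0 OR 0))
= 1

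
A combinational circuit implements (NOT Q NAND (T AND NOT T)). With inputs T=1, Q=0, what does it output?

Substituting: (NOT 0 NAND (1 AND NOT 1))
= 1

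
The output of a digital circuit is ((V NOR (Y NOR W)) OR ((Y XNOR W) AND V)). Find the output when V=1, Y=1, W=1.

Substituting: ((1 NOR (1 NOR 1)) OR ((1 XNOR 1) AND 1))
= 1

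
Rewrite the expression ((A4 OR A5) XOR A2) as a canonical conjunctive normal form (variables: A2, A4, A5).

(A2 OR A4 OR A5) AND (NOT A2 OR A4 OR NOT A5) AND (NOT A2 OR NOT A4 OR A5) AND (NOT A2 OR NOT A4 OR NOT A5)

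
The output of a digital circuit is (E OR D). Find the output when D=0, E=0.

Substituting: (0 OR 0)
= 0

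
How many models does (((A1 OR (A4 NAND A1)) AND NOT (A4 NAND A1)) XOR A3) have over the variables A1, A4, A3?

Satisfying assignments: (0,0,1), (0,1,1), (1,0,1), (1,1,0)
Count: 4 out of 8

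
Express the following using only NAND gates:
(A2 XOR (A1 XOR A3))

((A2 NAND (A2 NAND ((A1 NAND (A1 NAND A3)) NAND (A3 NAND (A1 NAND A3))))) NAND (((A1 NAND (A1 NAND A3)) NAND (A3 NAND (A1 NAND A3))) NAND (A2 NAND ((A1 NAND (A1 NAND A3)) NAND (A3 NAND (A1 NAND A3))))))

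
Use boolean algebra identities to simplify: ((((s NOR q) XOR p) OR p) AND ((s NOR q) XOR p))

By absorption (E AND (E OR v) = E):
= ((s NOR q) XOR p)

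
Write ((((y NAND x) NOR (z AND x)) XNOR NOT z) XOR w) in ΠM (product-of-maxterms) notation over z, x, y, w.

ΠM(0, 2, 4, 7, 9, 11, 13, 15) = (z OR x OR y OR w) AND (z OR x OR NOT y OR w) AND (z OR NOT x OR y OR w) AND (z OR NOT x OR NOT y OR NOT w) AND (NOT z OR x OR y OR NOT w) AND (NOT z OR x OR NOT y OR NOT w) AND (NOT z OR NOT x OR y OR NOT w) AND (NOT z OR NOT x OR NOT y OR NOT w)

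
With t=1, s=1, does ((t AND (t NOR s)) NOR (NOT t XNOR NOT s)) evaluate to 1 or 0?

Substituting: ((1 AND (1 NOR 1)) NOR (NOT 1 XNOR NOT 1))
= 0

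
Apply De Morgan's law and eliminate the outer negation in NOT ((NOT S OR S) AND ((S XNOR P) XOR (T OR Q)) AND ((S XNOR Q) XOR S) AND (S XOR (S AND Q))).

NOT (NOT S OR S) OR NOT ((S XNOR P) XOR (T OR Q)) OR NOT ((S XNOR Q) XOR S) OR NOT (S XOR (S AND Q))
De Morgan's: NOT(AND of terms) = OR of negations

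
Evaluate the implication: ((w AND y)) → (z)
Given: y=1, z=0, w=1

Antecedent ((w AND y)) = 1; consequent (z) = 0.
1 → 0 = 0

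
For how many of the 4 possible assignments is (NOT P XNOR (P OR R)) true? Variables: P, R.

Satisfying assignments: (0,1)
Count: 1 out of 4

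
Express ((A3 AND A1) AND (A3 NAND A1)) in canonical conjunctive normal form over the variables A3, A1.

(A3 OR A1) AND (A3 OR NOT A1) AND (NOT A3 OR A1) AND (NOT A3 OR NOT A1)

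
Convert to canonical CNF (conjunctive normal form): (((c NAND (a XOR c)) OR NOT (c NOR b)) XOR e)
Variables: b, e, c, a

(b OR NOT e OR c OR a) AND (b OR NOT e OR c OR NOT a) AND (b OR NOT e OR NOT c OR a) AND (b OR NOT e OR NOT c OR NOT a) AND (NOT b OR NOT e OR c OR a) AND (NOT b OR NOT e OR c OR NOT a) AND (NOT b OR NOT e OR NOT c OR a) AND (NOT b OR NOT e OR NOT c OR NOT a)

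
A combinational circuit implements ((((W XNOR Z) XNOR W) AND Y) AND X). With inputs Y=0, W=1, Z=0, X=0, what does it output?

Substituting: ((((1 XNOR 0) XNOR 1) AND 0) AND 0)
= 0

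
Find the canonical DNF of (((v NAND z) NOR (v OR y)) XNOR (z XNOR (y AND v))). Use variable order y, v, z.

(NOT y AND NOT v AND z) OR (NOT y AND v AND z) OR (y AND NOT v AND z) OR (y AND v AND NOT z)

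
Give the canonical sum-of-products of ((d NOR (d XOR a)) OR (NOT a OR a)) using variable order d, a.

Σm(0, 1, 2, 3) = (NOT d AND NOT a) OR (NOT d AND a) OR (d AND NOT a) OR (d AND a)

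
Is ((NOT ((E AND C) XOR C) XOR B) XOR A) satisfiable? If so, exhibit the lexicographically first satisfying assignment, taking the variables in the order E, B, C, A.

E=0, B=0, C=0, A=0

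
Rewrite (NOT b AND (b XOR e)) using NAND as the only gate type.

(((b NAND b) NAND ((b NAND (b NAND e)) NAND (e NAND (b NAND e)))) NAND ((b NAND b) NAND ((b NAND (b NAND e)) NAND (e NAND (b NAND e)))))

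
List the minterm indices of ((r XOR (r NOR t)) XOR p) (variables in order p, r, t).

Σm(0, 2, 3, 5) = (NOT p AND NOT r AND NOT t) OR (NOT p AND r AND NOT t) OR (NOT p AND r AND t) OR (p AND NOT r AND t)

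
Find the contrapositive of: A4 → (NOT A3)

Contrapositive: A3 → NOT A4
Note: A statement and its contrapositive are logically equivalent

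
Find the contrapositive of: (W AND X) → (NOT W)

Contrapositive: W → NOT (W AND X)
Note: A statement and its contrapositive are logically equivalent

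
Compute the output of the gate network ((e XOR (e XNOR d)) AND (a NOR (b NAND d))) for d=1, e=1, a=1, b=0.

Substituting: ((1 XOR (1 XNOR 1)) AND (1 NOR (0 NAND 1)))
= 0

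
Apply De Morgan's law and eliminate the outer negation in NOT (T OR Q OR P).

NOT T AND NOT Q AND NOT P
De Morgan's: NOT(OR of terms) = AND of negations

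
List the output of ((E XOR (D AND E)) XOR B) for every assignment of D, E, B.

D | E | B | Output
------------------
0 | 0 | 0 | 0
0 | 0 | 1 | 1
0 | 1 | 0 | 1
0 | 1 | 1 | 0
1 | 0 | 0 | 0
1 | 0 | 1 | 1
1 | 1 | 0 | 0
1 | 1 | 1 | 1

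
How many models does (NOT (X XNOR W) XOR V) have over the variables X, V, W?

Satisfying assignments: (0,0,1), (0,1,0), (1,0,0), (1,1,1)
Count: 4 out of 8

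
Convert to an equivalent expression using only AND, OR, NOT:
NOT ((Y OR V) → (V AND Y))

(Y OR V) AND NOT (V AND Y)
(Negated implication: NOT(A → B) = A AND NOT B)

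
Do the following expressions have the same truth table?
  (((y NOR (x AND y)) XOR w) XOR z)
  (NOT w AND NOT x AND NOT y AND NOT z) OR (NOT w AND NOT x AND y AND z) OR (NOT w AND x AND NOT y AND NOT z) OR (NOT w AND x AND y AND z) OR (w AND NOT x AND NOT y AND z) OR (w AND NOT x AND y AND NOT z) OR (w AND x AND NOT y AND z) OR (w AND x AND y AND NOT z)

Yes, they are equivalent — the two output columns agree on all 16 assignments:
w | x | y | z | Expression 1 | Expression 2
-------------------------------------------
0 | 0 | 0 | 0 | 1 | 1
0 | 0 | 0 | 1 | 0 | 0
0 | 0 | 1 | 0 | 0 | 0
0 | 0 | 1 | 1 | 1 | 1
0 | 1 | 0 | 0 | 1 | 1
0 | 1 | 0 | 1 | 0 | 0
0 | 1 | 1 | 0 | 0 | 0
0 | 1 | 1 | 1 | 1 | 1
1 | 0 | 0 | 0 | 0 | 0
1 | 0 | 0 | 1 | 1 | 1
1 | 0 | 1 | 0 | 1 | 1
1 | 0 | 1 | 1 | 0 | 0
1 | 1 | 0 | 0 | 0 | 0
1 | 1 | 0 | 1 | 1 | 1
1 | 1 | 1 | 0 | 1 | 1
1 | 1 | 1 | 1 | 0 | 0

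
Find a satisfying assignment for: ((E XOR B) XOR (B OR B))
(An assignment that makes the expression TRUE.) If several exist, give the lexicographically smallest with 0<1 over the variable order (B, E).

B=0, E=1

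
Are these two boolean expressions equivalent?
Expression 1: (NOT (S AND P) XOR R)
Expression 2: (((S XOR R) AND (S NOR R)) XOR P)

No. Counterexample: with R=0, S=0, P=0, Expression 1 = 1 but Expression 2 = 0.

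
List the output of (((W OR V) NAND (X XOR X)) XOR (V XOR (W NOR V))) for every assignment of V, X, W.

V | X | W | Output
------------------
0 | 0 | 0 | 0
0 | 0 | 1 | 1
0 | 1 | 0 | 0
0 | 1 | 1 | 1
1 | 0 | 0 | 0
1 | 0 | 1 | 0
1 | 1 | 0 | 0
1 | 1 | 1 | 0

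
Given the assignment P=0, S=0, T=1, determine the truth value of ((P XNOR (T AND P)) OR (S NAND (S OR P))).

Substituting: ((0 XNOR (1 AND 0)) OR (0 NAND (0 OR 0)))
= 1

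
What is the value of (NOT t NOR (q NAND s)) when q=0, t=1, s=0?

Substituting: (NOT 1 NOR (0 NAND 0))
= 0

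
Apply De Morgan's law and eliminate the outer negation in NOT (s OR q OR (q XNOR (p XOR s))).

NOT s AND NOT q AND NOT (q XNOR (p XOR s))
De Morgan's: NOT(OR of terms) = AND of negations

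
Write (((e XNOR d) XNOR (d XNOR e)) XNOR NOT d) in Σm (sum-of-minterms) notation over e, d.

Σm(0, 2) = (NOT e AND NOT d) OR (e AND NOT d)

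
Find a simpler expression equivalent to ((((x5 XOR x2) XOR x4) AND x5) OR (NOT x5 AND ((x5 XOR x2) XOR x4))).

By distribution ((E AND v) OR (E AND NOT v) = E):
= ((x5 XOR x2) XOR x4)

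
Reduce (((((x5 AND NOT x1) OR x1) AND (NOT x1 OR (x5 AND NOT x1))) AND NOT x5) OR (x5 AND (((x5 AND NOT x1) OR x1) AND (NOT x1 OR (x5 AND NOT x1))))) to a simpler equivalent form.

By distribution ((E AND v) OR (E AND NOT v) = E) then distribution ((E OR v) AND (E OR NOT v) = E):
= (x5 AND NOT x1)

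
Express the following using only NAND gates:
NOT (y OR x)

(((y NAND y) NAND (x NAND x)) NAND ((y NAND y) NAND (x NAND x)))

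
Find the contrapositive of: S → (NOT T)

Contrapositive: T → NOT S
Note: A statement and its contrapositive are logically equivalent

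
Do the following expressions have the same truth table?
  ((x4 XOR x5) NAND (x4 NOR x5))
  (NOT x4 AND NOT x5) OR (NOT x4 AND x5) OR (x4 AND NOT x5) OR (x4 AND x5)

Yes, they are equivalent — the two output columns agree on all 4 assignments:
x4 | x5 | Expression 1 | Expression 2
-------------------------------------
0 | 0 | 1 | 1
0 | 1 | 1 | 1
1 | 0 | 1 | 1
1 | 1 | 1 | 1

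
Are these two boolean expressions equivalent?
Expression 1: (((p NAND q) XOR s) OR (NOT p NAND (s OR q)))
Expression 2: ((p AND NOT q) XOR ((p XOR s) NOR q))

No. Counterexample: with p=0, s=0, q=1, Expression 1 = 1 but Expression 2 = 0.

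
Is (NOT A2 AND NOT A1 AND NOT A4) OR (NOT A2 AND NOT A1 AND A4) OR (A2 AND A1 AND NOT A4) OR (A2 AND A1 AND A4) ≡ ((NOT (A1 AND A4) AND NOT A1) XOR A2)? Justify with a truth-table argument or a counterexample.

Yes, they are equivalent — the two output columns agree on all 8 assignments:
A2 | A1 | A4 | Expression 1 | Expression 2
------------------------------------------
0 | 0 | 0 | 1 | 1
0 | 0 | 1 | 1 | 1
0 | 1 | 0 | 0 | 0
0 | 1 | 1 | 0 | 0
1 | 0 | 0 | 0 | 0
1 | 0 | 1 | 0 | 0
1 | 1 | 0 | 1 | 1
1 | 1 | 1 | 1 | 1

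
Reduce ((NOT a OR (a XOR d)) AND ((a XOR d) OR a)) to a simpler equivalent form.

By distribution ((E OR v) AND (E OR NOT v) = E):
= (a XOR d)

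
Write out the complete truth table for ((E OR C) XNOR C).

C | E | Output
--------------
0 | 0 | 1
0 | 1 | 0
1 | 0 | 1
1 | 1 | 1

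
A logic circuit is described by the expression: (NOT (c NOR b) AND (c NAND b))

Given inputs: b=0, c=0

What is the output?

Substituting: (NOT (0 NOR 0) AND (0 NAND 0))
= 0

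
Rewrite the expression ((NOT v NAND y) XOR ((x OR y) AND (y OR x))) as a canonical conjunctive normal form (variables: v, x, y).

(v OR NOT x OR y) AND (NOT v OR x OR NOT y) AND (NOT v OR NOT x OR y) AND (NOT v OR NOT x OR NOT y)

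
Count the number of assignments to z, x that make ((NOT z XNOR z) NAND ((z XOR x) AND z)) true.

Satisfying assignments: (0,0), (0,1), (1,0), (1,1)
Count: 4 out of 4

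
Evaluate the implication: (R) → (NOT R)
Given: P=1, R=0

Antecedent (R) = 0; consequent (NOT R) = 1.
0 → 1 = 1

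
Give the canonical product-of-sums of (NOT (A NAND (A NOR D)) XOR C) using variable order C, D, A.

ΠM(0, 1, 2, 3) = (C OR D OR A) AND (C OR D OR NOT A) AND (C OR NOT D OR A) AND (C OR NOT D OR NOT A)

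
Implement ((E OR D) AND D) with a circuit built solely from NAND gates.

((((E NAND E) NAND (D NAND D)) NAND D) NAND (((E NAND E) NAND (D NAND D)) NAND D))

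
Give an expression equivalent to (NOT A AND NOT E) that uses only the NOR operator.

(((A NOR A) NOR (A NOR A)) NOR ((E NOR E) NOR (E NOR E)))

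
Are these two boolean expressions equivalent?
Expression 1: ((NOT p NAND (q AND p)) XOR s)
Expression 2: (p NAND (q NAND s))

No. Counterexample: with s=0, p=1, q=0, Expression 1 = 1 but Expression 2 = 0.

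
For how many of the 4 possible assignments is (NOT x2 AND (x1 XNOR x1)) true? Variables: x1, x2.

Satisfying assignments: (0,0), (1,0)
Count: 2 out of 4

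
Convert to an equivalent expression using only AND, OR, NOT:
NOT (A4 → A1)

A4 AND NOT A1
(Negated implication: NOT(A → B) = A AND NOT B)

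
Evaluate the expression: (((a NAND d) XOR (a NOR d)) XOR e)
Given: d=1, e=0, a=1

Substituting: (((1 NAND 1) XOR (1 NOR 1)) XOR 0)
= 0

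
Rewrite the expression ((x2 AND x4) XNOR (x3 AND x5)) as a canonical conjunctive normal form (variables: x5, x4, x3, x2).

(x5 OR NOT x4 OR x3 OR NOT x2) AND (x5 OR NOT x4 OR NOT x3 OR NOT x2) AND (NOT x5 OR x4 OR NOT x3 OR x2) AND (NOT x5 OR x4 OR NOT x3 OR NOT x2) AND (NOT x5 OR NOT x4 OR x3 OR NOT x2) AND (NOT x5 OR NOT x4 OR NOT x3 OR x2)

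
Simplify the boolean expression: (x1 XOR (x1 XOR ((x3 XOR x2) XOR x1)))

By XOR self-cancellation ((E XOR v) XOR v = E):
= ((x3 XOR x2) XOR x1)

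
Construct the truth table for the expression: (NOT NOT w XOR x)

w | x | Output
--------------
0 | 0 | 0
0 | 1 | 1
1 | 0 | 1
1 | 1 | 0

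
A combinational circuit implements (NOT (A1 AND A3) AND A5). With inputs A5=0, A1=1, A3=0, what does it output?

Substituting: (NOT (1 AND 0) AND 0)
= 0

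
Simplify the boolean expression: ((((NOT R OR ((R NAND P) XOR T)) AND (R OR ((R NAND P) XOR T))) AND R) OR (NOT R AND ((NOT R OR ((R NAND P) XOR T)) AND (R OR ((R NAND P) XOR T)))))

By distribution ((E AND v) OR (E AND NOT v) = E) then distribution ((E OR v) AND (E OR NOT v) = E):
= ((R NAND P) XOR T)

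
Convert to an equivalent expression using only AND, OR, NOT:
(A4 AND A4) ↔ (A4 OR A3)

((A4 AND A4) AND (A4 OR A3)) OR (NOT (A4 AND A4) AND NOT (A4 OR A3))
(Biconditional = both true or both false)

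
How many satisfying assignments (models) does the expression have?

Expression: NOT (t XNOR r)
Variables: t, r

Satisfying assignments: (0,1), (1,0)
Count: 2 out of 4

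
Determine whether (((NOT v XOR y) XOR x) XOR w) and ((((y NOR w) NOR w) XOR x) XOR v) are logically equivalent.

No. Counterexample: with y=0, x=0, w=0, v=0, Expression 1 = 1 but Expression 2 = 0.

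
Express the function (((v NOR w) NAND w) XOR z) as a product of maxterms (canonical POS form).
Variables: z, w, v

ΠM(4, 5, 6, 7) = (NOT z OR w OR v) AND (NOT z OR w OR NOT v) AND (NOT z OR NOT w OR v) AND (NOT z OR NOT w OR NOT v)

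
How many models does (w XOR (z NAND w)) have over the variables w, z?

Satisfying assignments: (0,0), (0,1), (1,1)
Count: 3 out of 4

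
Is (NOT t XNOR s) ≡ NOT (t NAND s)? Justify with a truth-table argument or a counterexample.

No. Counterexample: with s=0, t=1, Expression 1 = 1 but Expression 2 = 0.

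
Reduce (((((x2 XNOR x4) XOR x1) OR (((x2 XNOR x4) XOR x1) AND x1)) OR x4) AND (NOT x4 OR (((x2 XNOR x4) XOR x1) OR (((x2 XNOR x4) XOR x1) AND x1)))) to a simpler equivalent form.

By distribution ((E OR v) AND (E OR NOT v) = E) then absorption (E OR (E AND v) = E):
= ((x2 XNOR x4) XOR x1)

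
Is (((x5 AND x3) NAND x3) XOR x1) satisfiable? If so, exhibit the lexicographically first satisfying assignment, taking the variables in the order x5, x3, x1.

x5=0, x3=0, x1=0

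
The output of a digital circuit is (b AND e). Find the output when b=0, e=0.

Substituting: (0 AND 0)
= 0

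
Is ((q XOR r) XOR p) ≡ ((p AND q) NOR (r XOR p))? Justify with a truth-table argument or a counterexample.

No. Counterexample: with r=0, q=0, p=0, Expression 1 = 0 but Expression 2 = 1.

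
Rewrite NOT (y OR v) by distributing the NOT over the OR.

NOT y AND NOT v
De Morgan's: NOT(OR of terms) = AND of negations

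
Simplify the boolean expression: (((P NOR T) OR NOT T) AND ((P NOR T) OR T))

By distribution ((E OR v) AND (E OR NOT v) = E):
= (P NOR T)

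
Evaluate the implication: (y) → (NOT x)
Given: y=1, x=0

Antecedent (y) = 1; consequent (NOT x) = 1.
1 → 1 = 1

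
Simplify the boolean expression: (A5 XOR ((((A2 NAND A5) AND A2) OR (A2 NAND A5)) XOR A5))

By XOR self-cancellation ((E XOR v) XOR v = E) then absorption (E OR (E AND v) = E):
= (A2 NAND A5)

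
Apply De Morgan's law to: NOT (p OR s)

NOT p AND NOT s
De Morgan's: NOT(OR of terms) = AND of negations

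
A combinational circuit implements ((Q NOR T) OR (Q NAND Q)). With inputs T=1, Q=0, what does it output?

Substituting: ((0 NOR 1) OR (0 NAND 0))
= 1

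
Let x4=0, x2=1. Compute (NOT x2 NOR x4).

Substituting: (NOT 1 NOR 0)
= 1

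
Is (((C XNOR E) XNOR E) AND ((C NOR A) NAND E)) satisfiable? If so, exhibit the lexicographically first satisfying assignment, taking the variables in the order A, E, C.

A=0, E=0, C=1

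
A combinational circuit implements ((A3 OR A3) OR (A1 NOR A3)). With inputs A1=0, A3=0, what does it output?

Substituting: ((0 OR 0) OR (0 NOR 0))
= 1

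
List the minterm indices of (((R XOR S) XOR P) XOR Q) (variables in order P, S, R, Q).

Σm(1, 2, 4, 7, 8, 11, 13, 14) = (NOT P AND NOT S AND NOT R AND Q) OR (NOT P AND NOT S AND R AND NOT Q) OR (NOT P AND S AND NOT R AND NOT Q) OR (NOT P AND S AND R AND Q) OR (P AND NOT S AND NOT R AND NOT Q) OR (P AND NOT S AND R AND Q) OR (P AND S AND NOT R AND Q) OR (P AND S AND R AND NOT Q)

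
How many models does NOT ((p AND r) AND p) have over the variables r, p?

Satisfying assignments: (0,0), (0,1), (1,0)
Count: 3 out of 4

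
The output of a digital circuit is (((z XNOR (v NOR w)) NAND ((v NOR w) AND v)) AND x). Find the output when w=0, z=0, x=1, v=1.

Substituting: (((0 XNOR (1 NOR 0)) NAND ((1 NOR 0) AND 1)) AND 1)
= 1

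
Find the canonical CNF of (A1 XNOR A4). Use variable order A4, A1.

(A4 OR NOT A1) AND (NOT A4 OR A1)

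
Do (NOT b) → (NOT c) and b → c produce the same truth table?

No, Inverse is not equivalent to original (counterexample: c=0, b=1)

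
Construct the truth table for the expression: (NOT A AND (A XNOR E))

E | A | Output
--------------
0 | 0 | 1
0 | 1 | 0
1 | 0 | 0
1 | 1 | 0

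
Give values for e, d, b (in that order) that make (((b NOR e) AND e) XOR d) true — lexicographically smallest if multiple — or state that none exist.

e=0, d=1, b=0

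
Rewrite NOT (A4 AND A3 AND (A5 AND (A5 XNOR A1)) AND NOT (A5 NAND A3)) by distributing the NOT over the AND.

NOT A4 OR NOT A3 OR NOT (A5 AND (A5 XNOR A1)) OR (A5 NAND A3)
De Morgan's: NOT(AND of terms) = OR of negations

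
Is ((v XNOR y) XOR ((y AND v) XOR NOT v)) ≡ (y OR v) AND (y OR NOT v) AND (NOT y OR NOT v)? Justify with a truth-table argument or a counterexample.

Yes, they are equivalent — the two output columns agree on all 4 assignments:
y | v | Expression 1 | Expression 2
-----------------------------------
0 | 0 | 0 | 0
0 | 1 | 0 | 0
1 | 0 | 1 | 1
1 | 1 | 0 | 0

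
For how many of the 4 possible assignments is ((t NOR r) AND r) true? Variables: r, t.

No assignment satisfies the expression.
Count: 0 out of 4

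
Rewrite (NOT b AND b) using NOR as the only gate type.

(((b NOR b) NOR (b NOR b)) NOR (b NOR b))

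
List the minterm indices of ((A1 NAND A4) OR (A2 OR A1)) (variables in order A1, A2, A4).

Σm(0, 1, 2, 3, 4, 5, 6, 7) = (NOT A1 AND NOT A2 AND NOT A4) OR (NOT A1 AND NOT A2 AND A4) OR (NOT A1 AND A2 AND NOT A4) OR (NOT A1 AND A2 AND A4) OR (A1 AND NOT A2 AND NOT A4) OR (A1 AND NOT A2 AND A4) OR (A1 AND A2 AND NOT A4) OR (A1 AND A2 AND A4)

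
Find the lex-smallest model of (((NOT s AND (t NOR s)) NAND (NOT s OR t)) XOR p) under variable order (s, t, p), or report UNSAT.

s=0, t=0, p=1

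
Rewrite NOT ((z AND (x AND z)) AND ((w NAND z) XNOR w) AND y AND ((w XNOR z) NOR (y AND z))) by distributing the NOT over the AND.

NOT (z AND (x AND z)) OR NOT ((w NAND z) XNOR w) OR NOT y OR NOT ((w XNOR z) NOR (y AND z))
De Morgan's: NOT(AND of terms) = OR of negations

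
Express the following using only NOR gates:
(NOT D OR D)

(((D NOR D) NOR D) NOR ((D NOR D) NOR D))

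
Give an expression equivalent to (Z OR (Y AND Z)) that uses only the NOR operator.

((Z NOR ((Y NOR Y) NOR (Z NOR Z))) NOR (Z NOR ((Y NOR Y) NOR (Z NOR Z))))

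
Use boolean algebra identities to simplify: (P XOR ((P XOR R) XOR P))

By XOR self-cancellation ((E XOR v) XOR v = E):
= (P XOR R)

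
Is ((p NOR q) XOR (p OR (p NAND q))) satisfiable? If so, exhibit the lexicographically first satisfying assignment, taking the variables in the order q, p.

q=0, p=1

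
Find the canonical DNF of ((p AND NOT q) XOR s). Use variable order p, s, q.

(NOT p AND s AND NOT q) OR (NOT p AND s AND q) OR (p AND NOT s AND NOT q) OR (p AND s AND q)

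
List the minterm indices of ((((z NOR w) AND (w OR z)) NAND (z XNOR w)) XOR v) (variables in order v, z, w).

Σm(0, 1, 2, 3) = (NOT v AND NOT z AND NOT w) OR (NOT v AND NOT z AND w) OR (NOT v AND z AND NOT w) OR (NOT v AND z AND w)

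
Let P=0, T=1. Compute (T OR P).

Substituting: (1 OR 0)
= 1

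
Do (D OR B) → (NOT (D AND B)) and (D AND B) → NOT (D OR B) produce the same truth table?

Yes, Contrapositive is always equivalent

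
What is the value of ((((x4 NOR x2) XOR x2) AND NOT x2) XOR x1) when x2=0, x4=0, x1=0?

Substituting: ((((0 NOR 0) XOR 0) AND NOT 0) XOR 0)
= 1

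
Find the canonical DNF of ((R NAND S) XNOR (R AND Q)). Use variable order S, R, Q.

(NOT S AND R AND Q) OR (S AND R AND NOT Q)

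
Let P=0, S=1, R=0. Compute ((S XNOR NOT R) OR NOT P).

Substituting: ((1 XNOR NOT 0) OR NOT 0)
= 1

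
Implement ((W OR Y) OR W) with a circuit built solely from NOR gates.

((((W NOR Y) NOR (W NOR Y)) NOR W) NOR (((W NOR Y) NOR (W NOR Y)) NOR W))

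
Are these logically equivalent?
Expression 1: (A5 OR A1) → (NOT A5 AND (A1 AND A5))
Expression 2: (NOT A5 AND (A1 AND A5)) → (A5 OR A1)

No, Converse is not equivalent to original (counterexample: A5=0, A4=0, A1=1)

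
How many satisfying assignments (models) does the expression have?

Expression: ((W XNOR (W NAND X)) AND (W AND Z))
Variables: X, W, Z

Satisfying assignments: (0,1,1)
Count: 1 out of 8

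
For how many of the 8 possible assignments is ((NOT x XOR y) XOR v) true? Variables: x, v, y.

Satisfying assignments: (0,0,0), (0,1,1), (1,0,1), (1,1,0)
Count: 4 out of 8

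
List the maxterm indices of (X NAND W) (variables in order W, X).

ΠM(3) = (NOT W OR NOT X)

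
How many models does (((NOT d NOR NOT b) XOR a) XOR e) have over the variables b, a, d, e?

Satisfying assignments: (0,0,0,1), (0,0,1,1), (0,1,0,0), (0,1,1,0), (1,0,0,1), (1,0,1,0), (1,1,0,0), (1,1,1,1)
Count: 8 out of 16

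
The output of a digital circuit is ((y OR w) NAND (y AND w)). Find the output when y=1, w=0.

Substituting: ((1 OR 0) NAND (1 AND 0))
= 1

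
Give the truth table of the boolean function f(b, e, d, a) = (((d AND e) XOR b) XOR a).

b | e | d | a | Output
----------------------
0 | 0 | 0 | 0 | 0
0 | 0 | 0 | 1 | 1
0 | 0 | 1 | 0 | 0
0 | 0 | 1 | 1 | 1
0 | 1 | 0 | 0 | 0
0 | 1 | 0 | 1 | 1
0 | 1 | 1 | 0 | 1
0 | 1 | 1 | 1 | 0
1 | 0 | 0 | 0 | 1
1 | 0 | 0 | 1 | 0
1 | 0 | 1 | 0 | 1
1 | 0 | 1 | 1 | 0
1 | 1 | 0 | 0 | 1
1 | 1 | 0 | 1 | 0
1 | 1 | 1 | 0 | 0
1 | 1 | 1 | 1 | 1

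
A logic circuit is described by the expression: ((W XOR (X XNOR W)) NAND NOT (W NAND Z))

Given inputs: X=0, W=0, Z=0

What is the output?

Substituting: ((0 XOR (0 XNOR 0)) NAND NOT (0 NAND 0))
= 1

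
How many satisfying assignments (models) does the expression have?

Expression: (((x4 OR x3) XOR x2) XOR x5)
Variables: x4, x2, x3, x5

Satisfying assignments: (0,0,0,1), (0,0,1,0), (0,1,0,0), (0,1,1,1), (1,0,0,0), (1,0,1,0), (1,1,0,1), (1,1,1,1)
Count: 8 out of 16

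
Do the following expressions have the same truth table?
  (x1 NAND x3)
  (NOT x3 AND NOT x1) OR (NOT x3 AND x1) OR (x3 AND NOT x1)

Yes, they are equivalent — the two output columns agree on all 4 assignments:
x3 | x1 | Expression 1 | Expression 2
-------------------------------------
0 | 0 | 1 | 1
0 | 1 | 1 | 1
1 | 0 | 1 | 1
1 | 1 | 0 | 0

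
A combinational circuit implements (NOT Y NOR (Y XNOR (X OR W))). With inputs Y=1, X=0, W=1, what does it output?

Substituting: (NOT 1 NOR (1 XNOR (0 OR 1)))
= 0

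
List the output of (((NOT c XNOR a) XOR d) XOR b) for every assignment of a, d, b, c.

a | d | b | c | Output
----------------------
0 | 0 | 0 | 0 | 0
0 | 0 | 0 | 1 | 1
0 | 0 | 1 | 0 | 1
0 | 0 | 1 | 1 | 0
0 | 1 | 0 | 0 | 1
0 | 1 | 0 | 1 | 0
0 | 1 | 1 | 0 | 0
0 | 1 | 1 | 1 | 1
1 | 0 | 0 | 0 | 1
1 | 0 | 0 | 1 | 0
1 | 0 | 1 | 0 | 0
1 | 0 | 1 | 1 | 1
1 | 1 | 0 | 0 | 0
1 | 1 | 0 | 1 | 1
1 | 1 | 1 | 0 | 1
1 | 1 | 1 | 1 | 0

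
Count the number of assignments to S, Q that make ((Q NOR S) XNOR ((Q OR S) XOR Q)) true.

Satisfying assignments: (0,1), (1,1)
Count: 2 out of 4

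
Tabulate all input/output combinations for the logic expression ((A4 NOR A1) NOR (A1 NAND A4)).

A1 | A4 | Output
----------------
0 | 0 | 0
0 | 1 | 0
1 | 0 | 0
1 | 1 | 1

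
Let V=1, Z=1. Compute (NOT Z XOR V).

Substituting: (NOT 1 XOR 1)
= 1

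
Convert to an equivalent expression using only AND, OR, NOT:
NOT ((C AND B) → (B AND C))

(C AND B) AND NOT (B AND C)
(Negated implication: NOT(A → B) = A AND NOT B)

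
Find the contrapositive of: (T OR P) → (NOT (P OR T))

Contrapositive: (P OR T) → NOT (T OR P)
Note: A statement and its contrapositive are logically equivalent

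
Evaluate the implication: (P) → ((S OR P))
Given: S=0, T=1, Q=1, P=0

Antecedent (P) = 0; consequent ((S OR P)) = 0.
0 → 0 = 1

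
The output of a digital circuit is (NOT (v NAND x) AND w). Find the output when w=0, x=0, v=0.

Substituting: (NOT (0 NAND 0) AND 0)
= 0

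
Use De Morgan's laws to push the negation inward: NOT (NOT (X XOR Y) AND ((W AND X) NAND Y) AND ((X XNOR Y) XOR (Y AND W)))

(X XOR Y) OR NOT ((W AND X) NAND Y) OR NOT ((X XNOR Y) XOR (Y AND W))
De Morgan's: NOT(AND of terms) = OR of negations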